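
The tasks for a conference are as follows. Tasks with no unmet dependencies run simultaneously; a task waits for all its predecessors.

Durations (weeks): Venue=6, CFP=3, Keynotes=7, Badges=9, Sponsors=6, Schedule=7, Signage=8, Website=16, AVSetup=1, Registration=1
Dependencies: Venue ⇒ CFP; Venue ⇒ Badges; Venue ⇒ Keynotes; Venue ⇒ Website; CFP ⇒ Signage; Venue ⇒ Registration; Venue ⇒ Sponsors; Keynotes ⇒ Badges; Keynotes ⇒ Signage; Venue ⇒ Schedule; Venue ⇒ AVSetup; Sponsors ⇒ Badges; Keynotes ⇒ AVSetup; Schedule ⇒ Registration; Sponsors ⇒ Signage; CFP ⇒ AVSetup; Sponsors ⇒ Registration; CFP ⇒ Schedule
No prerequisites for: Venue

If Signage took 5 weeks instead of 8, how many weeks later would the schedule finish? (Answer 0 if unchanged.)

0

Actual critical path: Venue→Keynotes→Badges = 6+7+9 = 22 ⇒ 22 weeks.
Signage has 1 week of float (longest path through it is 21).
The critical path is still Venue→Keynotes→Badges; finish is now 22 weeks.
Change in finish: 22 − 22 = +0 weeks.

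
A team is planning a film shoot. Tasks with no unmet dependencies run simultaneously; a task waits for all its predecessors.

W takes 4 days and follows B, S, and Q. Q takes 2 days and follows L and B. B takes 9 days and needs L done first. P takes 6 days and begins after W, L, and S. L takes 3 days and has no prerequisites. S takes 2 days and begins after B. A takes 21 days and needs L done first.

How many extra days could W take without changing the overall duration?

The longest chain is L→B→Q→W→P = 3+9+2+4+6 = 24; overall finish 24 days.
The longest chain containing W totals 24 days.
Float = 24 − 24 = 0.

0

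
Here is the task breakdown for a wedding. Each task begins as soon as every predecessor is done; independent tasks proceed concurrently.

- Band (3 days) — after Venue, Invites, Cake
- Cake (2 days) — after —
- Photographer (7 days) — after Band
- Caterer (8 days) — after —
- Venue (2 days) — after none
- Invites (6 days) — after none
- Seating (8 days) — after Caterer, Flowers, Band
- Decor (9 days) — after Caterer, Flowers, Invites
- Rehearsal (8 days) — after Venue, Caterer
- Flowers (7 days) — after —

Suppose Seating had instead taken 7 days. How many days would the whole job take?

Baseline: Invites→Band→Seating = 6+3+8 = 17 → 17 days.
Seating lies on that path, so at 7 days the path becomes 16 days.
The binding chain switches to Caterer→Decor = 8+9 = 17; finish 17 days.

17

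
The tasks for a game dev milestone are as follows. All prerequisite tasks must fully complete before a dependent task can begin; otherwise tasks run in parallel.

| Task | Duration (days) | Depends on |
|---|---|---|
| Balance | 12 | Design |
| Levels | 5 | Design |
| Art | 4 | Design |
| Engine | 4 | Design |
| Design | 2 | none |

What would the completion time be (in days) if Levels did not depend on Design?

14

Before: longest chain Design→Balance = 2+12 = 14, finish 14.
Without Design→Levels, Levels's earliest start moves from 2 to 0.
New critical path: Design→Balance = 2+12 = 14 ⇒ 14 days.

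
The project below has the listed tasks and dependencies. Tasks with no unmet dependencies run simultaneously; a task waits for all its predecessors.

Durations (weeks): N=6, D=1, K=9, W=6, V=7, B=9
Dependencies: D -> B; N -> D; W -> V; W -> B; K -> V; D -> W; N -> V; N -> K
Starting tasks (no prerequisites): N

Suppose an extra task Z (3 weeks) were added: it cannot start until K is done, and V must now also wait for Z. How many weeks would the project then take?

Originally the project takes 22 weeks.
With Z inserted, V now waits for max(W, N, K, Z).
New critical path: N→K→Z→V = 6+9+3+7 = 25 ⇒ 25 weeks.

25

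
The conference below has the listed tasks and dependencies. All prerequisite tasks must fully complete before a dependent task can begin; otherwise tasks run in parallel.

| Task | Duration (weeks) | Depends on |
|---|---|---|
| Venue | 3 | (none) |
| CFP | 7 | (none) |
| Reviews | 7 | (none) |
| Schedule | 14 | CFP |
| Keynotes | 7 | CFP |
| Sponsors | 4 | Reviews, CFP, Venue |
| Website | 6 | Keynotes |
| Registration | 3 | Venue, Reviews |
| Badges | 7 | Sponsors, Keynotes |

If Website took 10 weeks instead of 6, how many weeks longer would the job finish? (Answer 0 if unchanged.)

3

Critical path before the change: CFP→Schedule = 7+14 = 21 giving 21 weeks.
Website is off the critical path — its longest chain is 20 weeks, giving 1 of slack.
Now CFP→Keynotes→Website = 7+7+10 = 24 is longest, so the finish becomes 24 weeks.
Change in finish: 24 − 21 = +3 weeks.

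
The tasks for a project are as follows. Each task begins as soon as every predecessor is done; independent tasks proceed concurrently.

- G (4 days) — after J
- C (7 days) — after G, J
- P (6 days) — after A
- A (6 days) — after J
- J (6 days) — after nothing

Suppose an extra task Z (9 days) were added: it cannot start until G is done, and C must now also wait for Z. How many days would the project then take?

26

Originally the project takes 18 days.
With Z inserted, C now waits for max(G, J, Z).
New critical path: J→G→Z→C = 6+4+9+7 = 26 ⇒ 26 days.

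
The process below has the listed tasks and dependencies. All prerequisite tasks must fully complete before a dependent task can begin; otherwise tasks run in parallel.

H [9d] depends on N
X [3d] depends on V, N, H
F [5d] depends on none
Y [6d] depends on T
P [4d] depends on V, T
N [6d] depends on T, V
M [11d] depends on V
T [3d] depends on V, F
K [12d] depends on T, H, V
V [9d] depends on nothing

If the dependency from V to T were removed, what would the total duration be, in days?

36

Original critical path: V→T→N→H→K = 9+3+6+9+12 = 39 ⇒ 39 days.
Without V→T, T's earliest start moves from 9 to 5.
New critical path: V→N→H→K = 9+6+9+12 = 36 ⇒ 36 days.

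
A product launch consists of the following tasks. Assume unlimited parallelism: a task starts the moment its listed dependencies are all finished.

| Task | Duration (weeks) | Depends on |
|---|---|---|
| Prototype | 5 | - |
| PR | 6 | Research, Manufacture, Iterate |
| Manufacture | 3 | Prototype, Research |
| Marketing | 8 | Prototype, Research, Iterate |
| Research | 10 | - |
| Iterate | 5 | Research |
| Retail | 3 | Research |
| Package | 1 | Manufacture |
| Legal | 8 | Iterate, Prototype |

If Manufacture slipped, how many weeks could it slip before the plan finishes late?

4

The longest chain is Research→Iterate→Marketing = 10+5+8 = 23; overall finish 23 weeks.
Manufacture finishes as early as 13 and must finish by 17.
So Manufacture can slip 17 − 13 = 4 weeks.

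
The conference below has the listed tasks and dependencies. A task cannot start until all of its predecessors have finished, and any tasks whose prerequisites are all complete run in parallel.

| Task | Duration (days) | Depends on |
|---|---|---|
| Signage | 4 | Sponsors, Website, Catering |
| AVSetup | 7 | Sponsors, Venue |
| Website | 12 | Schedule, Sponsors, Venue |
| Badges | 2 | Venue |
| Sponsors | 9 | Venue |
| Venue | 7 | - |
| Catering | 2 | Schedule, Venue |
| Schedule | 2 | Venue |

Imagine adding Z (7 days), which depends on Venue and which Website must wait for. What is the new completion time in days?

32

Originally the schedule takes 32 days.
With Z inserted, Website now waits for max(Schedule, Sponsors, Venue, Z).
New critical path: Venue→Sponsors→Website→Signage = 7+9+12+4 = 32 ⇒ 32 days.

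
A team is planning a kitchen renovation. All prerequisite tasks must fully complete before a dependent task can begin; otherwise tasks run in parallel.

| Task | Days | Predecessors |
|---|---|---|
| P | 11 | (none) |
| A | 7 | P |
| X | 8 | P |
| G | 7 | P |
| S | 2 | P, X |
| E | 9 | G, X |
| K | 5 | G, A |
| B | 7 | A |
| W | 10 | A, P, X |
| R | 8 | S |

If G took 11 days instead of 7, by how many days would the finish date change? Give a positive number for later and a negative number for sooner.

Actual critical path: P→X→S→R = 11+8+2+8 = 29 ⇒ 29 days.
G is off the critical path — its longest chain is 27 days, giving 2 of slack.
Now P→G→E = 11+11+9 = 31 is longest, so the finish becomes 31 days.
Change in finish: 31 − 29 = +2 days.

2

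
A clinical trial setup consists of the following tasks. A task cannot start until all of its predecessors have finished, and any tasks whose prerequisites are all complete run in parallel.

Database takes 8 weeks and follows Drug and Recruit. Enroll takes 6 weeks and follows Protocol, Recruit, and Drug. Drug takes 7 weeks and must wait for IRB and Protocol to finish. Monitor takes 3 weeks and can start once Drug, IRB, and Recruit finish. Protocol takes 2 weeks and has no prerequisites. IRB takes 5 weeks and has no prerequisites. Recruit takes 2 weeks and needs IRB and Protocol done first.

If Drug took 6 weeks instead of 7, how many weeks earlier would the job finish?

1

Baseline: IRB→Drug→Database = 5+7+8 = 20 → 20 weeks.
Since Drug is critical, the -1 change carries straight to that chain (now 19 weeks).
No other chain overtakes it, so the finish is 19 weeks.
Change in finish: 19 − 20 = -1 weeks.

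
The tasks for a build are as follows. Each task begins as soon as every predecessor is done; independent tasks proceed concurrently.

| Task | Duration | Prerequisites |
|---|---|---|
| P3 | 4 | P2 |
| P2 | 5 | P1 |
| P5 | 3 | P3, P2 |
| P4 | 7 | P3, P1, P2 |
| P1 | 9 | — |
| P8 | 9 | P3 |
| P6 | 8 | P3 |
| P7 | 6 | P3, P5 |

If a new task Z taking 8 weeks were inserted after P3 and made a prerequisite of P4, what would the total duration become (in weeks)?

33

Originally the build takes 27 weeks.
With Z inserted, P4 now waits for max(P3, P1, P2, Z).
New critical path: P1→P2→P3→Z→P4 = 9+5+4+8+7 = 33 ⇒ 33 weeks.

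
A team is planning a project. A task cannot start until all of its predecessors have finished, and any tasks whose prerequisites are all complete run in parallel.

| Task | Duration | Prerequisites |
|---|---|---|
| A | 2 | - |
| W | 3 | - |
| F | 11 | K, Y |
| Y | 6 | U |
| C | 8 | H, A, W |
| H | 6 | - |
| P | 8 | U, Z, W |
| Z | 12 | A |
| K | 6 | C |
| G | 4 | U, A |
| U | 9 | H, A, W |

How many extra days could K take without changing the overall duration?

1

Critical path: H→U→Y→F = 6+9+6+11 = 32, so the finish is 32 days.
Longest path through K: 31 days (earliest finish 20, latest finish 21).
So K can slip 21 − 20 = 1 day.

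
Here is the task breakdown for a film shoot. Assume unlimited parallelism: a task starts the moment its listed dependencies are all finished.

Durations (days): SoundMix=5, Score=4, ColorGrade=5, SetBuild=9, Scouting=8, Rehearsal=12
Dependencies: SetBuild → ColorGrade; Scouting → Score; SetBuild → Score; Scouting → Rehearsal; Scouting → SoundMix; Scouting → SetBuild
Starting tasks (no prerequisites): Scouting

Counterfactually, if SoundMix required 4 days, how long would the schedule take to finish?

As given, the longest chain is Scouting→SetBuild→ColorGrade = 8+9+5 = 22, so the finish is 22 days.
SoundMix is off the critical path — its longest chain is 13 days, giving 9 of slack.
No other chain overtakes it, so the finish is 22 days.

22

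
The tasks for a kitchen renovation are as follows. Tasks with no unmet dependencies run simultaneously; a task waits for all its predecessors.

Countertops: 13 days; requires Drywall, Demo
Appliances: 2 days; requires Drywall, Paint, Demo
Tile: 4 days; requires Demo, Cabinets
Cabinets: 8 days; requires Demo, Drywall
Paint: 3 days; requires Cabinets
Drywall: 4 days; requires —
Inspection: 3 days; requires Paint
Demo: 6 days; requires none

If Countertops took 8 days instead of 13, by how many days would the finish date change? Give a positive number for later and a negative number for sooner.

0

As given, the longest chain is Demo→Cabinets→Paint→Inspection = 6+8+3+3 = 20, so the finish is 20 days.
The longest path through Countertops is only 19 days, so Countertops has float 1.
No other chain overtakes it, so the finish is 20 days.
Change in finish: 20 − 20 = +0 days.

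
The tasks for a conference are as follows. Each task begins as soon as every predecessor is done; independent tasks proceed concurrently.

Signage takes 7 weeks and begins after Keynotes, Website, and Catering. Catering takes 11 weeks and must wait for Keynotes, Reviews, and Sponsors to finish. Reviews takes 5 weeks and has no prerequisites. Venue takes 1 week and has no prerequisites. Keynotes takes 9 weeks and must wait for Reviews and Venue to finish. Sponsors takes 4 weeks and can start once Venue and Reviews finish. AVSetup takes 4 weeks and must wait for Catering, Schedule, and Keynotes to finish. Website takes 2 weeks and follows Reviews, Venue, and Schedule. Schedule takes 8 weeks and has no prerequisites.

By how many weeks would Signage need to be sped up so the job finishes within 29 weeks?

3

Current finish: 32 weeks; target: 29.
Signage is on every critical path, so each week cut from Signage cuts the finish by one (this holds down to a finish of 29).
Need 32 − 29 = 3 weeks off Signage → Signage becomes 4 weeks, finish becomes 29.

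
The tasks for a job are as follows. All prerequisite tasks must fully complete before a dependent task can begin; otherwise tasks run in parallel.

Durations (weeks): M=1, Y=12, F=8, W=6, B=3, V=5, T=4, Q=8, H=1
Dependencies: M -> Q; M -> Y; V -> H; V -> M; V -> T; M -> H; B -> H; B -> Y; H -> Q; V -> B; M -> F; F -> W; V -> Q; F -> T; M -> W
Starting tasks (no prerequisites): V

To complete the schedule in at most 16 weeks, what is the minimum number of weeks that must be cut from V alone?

4

Current finish: 20 weeks; target: 16.
V is on every critical path, so each week cut from V cuts the finish by one (this holds down to a finish of 16).
Need 20 − 16 = 4 weeks off V → V becomes 1 week, finish becomes 16.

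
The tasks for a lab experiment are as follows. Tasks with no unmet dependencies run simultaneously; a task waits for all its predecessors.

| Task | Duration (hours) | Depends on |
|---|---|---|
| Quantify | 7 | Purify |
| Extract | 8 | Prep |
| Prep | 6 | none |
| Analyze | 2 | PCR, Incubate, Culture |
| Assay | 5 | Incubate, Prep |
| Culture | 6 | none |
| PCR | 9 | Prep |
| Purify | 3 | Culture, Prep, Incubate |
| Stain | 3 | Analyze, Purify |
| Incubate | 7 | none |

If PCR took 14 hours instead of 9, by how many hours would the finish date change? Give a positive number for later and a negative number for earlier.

Baseline: Prep→PCR→Analyze→Stain = 6+9+2+3 = 20 → 20 hours.
Since PCR is critical, the +5 change carries straight to that chain (now 25 hours).
That remains the longest chain; total 25 hours.
Change in finish: 25 − 20 = +5 hours.

5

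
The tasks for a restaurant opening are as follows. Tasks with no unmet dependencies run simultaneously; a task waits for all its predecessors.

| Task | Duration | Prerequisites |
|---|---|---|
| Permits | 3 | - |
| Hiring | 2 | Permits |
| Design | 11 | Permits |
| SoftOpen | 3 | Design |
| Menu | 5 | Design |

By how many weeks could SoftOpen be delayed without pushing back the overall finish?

The longest chain is Permits→Design→Menu = 3+11+5 = 19; overall finish 19 weeks.
Longest path through SoftOpen: 17 weeks (earliest finish 17, latest finish 19).
So SoftOpen can slip 19 − 17 = 2 weeks.

2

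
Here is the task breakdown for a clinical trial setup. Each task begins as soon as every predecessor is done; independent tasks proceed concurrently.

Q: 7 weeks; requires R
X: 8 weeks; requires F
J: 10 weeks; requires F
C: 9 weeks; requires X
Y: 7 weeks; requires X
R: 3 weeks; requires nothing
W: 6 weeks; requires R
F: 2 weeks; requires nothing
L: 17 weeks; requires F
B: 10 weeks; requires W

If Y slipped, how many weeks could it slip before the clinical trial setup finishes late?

Critical path: R→W→B = 3+6+10 = 19, so the finish is 19 weeks.
Y finishes as early as 17 and must finish by 19.
So Y can slip 19 − 17 = 2 weeks.

2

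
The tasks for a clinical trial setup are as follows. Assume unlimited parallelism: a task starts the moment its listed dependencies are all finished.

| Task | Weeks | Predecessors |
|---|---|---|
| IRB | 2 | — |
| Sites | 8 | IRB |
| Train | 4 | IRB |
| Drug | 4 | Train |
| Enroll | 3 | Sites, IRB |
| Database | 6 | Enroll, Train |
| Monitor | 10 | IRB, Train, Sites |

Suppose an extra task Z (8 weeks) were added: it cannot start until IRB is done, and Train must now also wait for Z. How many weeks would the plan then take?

24

Originally the plan takes 20 weeks.
With Z inserted, Train now waits for max(IRB, Z).
New critical path: IRB→Z→Train→Monitor = 2+8+4+10 = 24 ⇒ 24 weeks.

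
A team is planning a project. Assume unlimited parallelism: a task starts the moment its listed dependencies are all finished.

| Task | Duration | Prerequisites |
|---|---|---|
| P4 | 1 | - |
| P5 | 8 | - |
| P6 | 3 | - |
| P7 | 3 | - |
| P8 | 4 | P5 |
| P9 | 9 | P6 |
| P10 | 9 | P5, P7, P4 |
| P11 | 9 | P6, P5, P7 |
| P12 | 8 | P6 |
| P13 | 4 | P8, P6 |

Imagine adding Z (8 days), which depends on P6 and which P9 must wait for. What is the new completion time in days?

Originally the project takes 17 days.
With Z inserted, P9 now waits for max(P6, Z).
New critical path: P6→Z→P9 = 3+8+9 = 20 ⇒ 20 days.

20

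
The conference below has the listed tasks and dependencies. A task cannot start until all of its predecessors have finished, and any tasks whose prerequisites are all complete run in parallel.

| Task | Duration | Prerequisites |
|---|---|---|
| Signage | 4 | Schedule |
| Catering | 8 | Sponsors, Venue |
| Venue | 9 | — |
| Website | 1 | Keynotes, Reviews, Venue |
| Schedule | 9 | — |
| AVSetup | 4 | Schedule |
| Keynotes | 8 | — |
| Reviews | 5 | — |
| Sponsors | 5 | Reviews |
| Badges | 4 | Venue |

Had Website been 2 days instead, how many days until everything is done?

As given, the longest chain is Reviews→Sponsors→Catering = 5+5+8 = 18, so the finish is 18 days.
The longest path through Website is only 10 days, so Website has float 8.
No other chain overtakes it, so the finish is 18 days.

18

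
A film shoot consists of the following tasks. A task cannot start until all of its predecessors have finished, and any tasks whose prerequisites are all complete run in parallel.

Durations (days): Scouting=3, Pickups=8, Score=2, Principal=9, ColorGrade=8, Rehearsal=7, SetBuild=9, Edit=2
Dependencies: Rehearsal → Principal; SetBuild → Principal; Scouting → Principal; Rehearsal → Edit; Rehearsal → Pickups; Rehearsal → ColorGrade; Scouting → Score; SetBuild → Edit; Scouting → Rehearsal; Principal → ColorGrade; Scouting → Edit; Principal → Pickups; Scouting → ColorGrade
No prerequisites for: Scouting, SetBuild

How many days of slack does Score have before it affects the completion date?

22

Critical path: Scouting→Rehearsal→Principal→Pickups = 3+7+9+8 = 27, so the finish is 27 days.
Longest path through Score: 5 days (earliest finish 5, latest finish 27).
Slack of Score = 25 − 3 = 22 days.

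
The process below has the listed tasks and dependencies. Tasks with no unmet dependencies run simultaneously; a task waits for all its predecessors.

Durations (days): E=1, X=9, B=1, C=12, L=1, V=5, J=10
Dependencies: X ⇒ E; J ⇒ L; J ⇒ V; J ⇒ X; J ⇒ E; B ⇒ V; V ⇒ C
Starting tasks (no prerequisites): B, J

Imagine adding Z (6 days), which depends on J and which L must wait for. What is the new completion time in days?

Originally the schedule takes 27 days.
With Z inserted, L now waits for max(J, Z).
New critical path: J→V→C = 10+5+12 = 27 ⇒ 27 days.

27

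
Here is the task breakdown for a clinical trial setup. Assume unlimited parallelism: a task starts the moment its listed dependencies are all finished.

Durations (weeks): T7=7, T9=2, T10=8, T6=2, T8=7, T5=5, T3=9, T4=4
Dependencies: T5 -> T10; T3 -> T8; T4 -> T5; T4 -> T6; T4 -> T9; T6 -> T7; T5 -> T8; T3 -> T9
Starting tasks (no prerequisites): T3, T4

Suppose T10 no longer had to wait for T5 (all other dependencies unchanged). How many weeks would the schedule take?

16

With the dependency in place, T4→T5→T10 = 4+5+8 = 17 sets the finish at 17 weeks.
Without T5→T10, T10's earliest start moves from 9 to 0.
The longest chain is now T3→T8 = 9+7 = 16, so the schedule takes 16 weeks.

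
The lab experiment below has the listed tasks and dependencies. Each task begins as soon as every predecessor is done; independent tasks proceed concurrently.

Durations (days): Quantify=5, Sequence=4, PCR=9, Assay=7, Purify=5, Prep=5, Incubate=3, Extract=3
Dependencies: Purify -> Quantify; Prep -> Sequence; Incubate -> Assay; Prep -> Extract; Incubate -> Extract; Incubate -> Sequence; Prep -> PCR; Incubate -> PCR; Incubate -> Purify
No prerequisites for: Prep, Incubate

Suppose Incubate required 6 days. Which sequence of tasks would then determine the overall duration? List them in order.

The binding path is Prep→PCR = 5+9 = 14; finish at 14 days.
Incubate has 1 day of float (longest path through it is 13).
New critical path: Incubate→Purify→Quantify = 6+5+5 = 16 ⇒ 16 days.

Incubate, Purify, Quantify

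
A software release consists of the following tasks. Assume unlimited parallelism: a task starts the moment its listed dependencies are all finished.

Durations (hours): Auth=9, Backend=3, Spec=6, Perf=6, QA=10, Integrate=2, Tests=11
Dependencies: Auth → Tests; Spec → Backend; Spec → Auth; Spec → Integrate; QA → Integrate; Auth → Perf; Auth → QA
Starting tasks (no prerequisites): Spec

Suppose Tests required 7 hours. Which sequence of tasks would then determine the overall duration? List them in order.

Spec, Auth, QA, Integrate

Actual critical path: Spec→Auth→QA→Integrate = 6+9+10+2 = 27 ⇒ 27 hours.
The longest path through Tests is only 26 hours, so Tests has float 1.
No other chain overtakes it, so the finish is 27 hours.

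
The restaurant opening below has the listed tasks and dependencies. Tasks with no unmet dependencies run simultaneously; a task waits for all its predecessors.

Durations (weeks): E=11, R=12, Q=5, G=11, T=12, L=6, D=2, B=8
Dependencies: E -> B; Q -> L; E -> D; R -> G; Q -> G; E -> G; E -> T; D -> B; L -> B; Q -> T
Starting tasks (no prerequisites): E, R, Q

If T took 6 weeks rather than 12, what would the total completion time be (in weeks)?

23

Baseline: E→T = 11+12 = 23 → 23 weeks.
Since T is critical, the -6 change carries straight to that chain (now 17 weeks).
The binding chain switches to R→G = 12+11 = 23; finish 23 weeks.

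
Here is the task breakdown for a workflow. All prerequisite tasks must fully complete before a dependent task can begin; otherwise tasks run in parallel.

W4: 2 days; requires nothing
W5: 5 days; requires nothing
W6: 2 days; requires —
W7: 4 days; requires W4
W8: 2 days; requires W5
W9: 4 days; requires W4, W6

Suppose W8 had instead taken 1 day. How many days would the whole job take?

6

As given, the longest chain is W5→W8 = 5+2 = 7, so the finish is 7 days.
Since W8 is critical, the -1 change carries straight to that chain (now 6 days).
Now W4→W7 = 2+4 = 6 is longest, so the finish becomes 6 days.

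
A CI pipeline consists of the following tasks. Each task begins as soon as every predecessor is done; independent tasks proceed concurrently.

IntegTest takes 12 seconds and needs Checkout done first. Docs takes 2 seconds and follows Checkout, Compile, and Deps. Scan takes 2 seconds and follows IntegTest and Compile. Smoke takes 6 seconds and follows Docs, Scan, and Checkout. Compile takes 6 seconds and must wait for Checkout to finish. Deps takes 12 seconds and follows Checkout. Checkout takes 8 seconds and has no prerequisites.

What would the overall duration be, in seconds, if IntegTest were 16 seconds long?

32

Critical path before the change: Checkout→IntegTest→Scan→Smoke = 8+12+2+6 = 28 giving 28 seconds.
IntegTest lies on that path, so at 16 seconds the path becomes 32 seconds.
No other chain overtakes it, so the finish is 32 seconds.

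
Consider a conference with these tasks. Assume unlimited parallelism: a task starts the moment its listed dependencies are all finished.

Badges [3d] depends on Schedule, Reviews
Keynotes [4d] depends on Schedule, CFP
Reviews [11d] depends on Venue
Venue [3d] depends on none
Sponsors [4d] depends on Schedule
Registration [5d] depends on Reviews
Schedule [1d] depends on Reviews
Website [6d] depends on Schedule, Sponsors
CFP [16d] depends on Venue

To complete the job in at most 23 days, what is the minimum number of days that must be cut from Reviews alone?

2

Current finish: 25 days; target: 23.
Reviews is on every critical path, so each day cut from Reviews cuts the finish by one (this holds down to a finish of 23).
Need 25 − 23 = 2 days off Reviews → Reviews becomes 9 days, finish becomes 23.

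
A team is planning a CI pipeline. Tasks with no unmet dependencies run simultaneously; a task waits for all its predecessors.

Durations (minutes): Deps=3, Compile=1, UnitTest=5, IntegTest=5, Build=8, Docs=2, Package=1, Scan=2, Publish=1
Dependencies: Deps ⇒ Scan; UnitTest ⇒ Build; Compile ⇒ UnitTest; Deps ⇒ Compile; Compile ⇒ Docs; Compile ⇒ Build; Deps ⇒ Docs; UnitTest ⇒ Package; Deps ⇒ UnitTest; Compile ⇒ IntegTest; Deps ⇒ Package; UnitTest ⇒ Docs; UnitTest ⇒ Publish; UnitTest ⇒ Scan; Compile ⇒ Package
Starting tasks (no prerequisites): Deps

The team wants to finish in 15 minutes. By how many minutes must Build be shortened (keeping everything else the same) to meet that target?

Current finish: 17 minutes; target: 15.
Build is on every critical path, so each minute cut from Build cuts the finish by one (this holds down to a finish of 11).
Need 17 − 15 = 2 minutes off Build → Build becomes 6 minutes, finish becomes 15.

2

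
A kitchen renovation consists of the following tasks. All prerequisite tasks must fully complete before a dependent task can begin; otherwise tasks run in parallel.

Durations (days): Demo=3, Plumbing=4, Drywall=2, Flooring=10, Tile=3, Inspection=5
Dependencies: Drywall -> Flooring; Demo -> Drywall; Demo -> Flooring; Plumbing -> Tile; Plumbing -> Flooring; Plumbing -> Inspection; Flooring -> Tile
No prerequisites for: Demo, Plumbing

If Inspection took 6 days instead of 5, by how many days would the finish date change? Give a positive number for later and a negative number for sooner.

0

As given, the longest chain is Demo→Drywall→Flooring→Tile = 3+2+10+3 = 18, so the finish is 18 days.
Inspection is off the critical path — its longest chain is 9 days, giving 9 of slack.
No other chain overtakes it, so the finish is 18 days.
Change in finish: 18 − 18 = +0 days.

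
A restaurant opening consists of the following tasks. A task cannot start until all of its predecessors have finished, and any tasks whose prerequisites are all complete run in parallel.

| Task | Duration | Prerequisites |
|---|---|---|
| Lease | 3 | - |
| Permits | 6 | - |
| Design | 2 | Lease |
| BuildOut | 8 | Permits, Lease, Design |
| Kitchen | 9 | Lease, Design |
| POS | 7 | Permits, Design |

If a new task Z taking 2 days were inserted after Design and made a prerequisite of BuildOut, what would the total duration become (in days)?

15

Originally the job takes 14 days.
With Z inserted, BuildOut now waits for max(Permits, Lease, Design, Z).
New critical path: Lease→Design→Z→BuildOut = 3+2+2+8 = 15 ⇒ 15 days.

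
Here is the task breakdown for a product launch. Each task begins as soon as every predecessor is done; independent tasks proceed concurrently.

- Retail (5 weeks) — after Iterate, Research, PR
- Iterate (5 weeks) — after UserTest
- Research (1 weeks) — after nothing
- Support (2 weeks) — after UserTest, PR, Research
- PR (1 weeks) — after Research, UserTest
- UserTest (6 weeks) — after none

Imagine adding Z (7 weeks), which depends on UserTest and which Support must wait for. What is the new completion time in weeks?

16

Originally the plan takes 16 weeks.
With Z inserted, Support now waits for max(UserTest, PR, Research, Z).
New critical path: UserTest→Iterate→Retail = 6+5+5 = 16 ⇒ 16 weeks.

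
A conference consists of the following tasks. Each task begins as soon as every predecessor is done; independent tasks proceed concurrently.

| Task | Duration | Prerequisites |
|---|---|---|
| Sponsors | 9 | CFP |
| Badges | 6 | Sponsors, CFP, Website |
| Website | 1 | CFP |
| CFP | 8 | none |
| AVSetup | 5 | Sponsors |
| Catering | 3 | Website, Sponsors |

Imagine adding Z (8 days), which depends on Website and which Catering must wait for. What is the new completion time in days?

23

Originally the conference takes 23 days.
With Z inserted, Catering now waits for max(Website, Sponsors, Z).
New critical path: CFP→Sponsors→Badges = 8+9+6 = 23 ⇒ 23 days.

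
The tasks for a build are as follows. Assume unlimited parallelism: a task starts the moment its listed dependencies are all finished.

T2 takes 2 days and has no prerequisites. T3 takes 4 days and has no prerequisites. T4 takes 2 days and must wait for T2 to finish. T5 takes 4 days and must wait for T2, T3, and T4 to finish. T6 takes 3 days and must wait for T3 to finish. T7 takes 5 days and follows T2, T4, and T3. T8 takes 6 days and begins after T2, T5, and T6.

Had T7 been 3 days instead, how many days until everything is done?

The binding path is T2→T4→T5→T8 = 2+2+4+6 = 14; finish at 14 days.
T7 has 5 days of float (longest path through it is 9).
The critical path is still T2→T4→T5→T8; finish is now 14 days.

14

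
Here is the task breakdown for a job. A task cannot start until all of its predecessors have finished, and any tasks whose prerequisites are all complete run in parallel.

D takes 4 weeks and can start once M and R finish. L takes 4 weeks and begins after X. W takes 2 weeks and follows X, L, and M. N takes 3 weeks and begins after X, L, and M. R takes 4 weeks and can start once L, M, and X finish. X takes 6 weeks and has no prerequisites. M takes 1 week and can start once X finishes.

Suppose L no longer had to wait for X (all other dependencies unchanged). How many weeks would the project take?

15

With the dependency in place, X→L→R→D = 6+4+4+4 = 18 sets the finish at 18 weeks.
Without X→L, L's earliest start moves from 6 to 0.
The longest chain is now X→M→R→D = 6+1+4+4 = 15, so the project takes 15 weeks.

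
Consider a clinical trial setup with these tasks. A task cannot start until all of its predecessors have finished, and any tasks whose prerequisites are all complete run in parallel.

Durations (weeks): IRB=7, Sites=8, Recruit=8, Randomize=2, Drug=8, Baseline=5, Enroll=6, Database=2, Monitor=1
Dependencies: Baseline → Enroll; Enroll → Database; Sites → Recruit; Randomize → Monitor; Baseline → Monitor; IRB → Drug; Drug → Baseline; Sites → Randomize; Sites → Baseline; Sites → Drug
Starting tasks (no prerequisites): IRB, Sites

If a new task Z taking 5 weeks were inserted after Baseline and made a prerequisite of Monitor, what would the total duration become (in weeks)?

29

Originally the clinical trial setup takes 29 weeks.
With Z inserted, Monitor now waits for max(Randomize, Baseline, Z).
New critical path: Sites→Drug→Baseline→Enroll→Database = 8+8+5+6+2 = 29 ⇒ 29 weeks.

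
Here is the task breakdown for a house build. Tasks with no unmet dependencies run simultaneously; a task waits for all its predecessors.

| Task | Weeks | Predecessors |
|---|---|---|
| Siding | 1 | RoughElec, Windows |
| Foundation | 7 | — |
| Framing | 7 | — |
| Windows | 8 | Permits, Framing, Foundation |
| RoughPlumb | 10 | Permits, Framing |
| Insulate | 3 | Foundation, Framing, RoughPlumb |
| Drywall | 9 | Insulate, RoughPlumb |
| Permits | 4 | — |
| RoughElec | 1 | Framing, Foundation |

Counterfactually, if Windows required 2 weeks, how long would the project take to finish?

29

Baseline: Framing→RoughPlumb→Insulate→Drywall = 7+10+3+9 = 29 → 29 weeks.
Windows is off the critical path — its longest chain is 16 weeks, giving 13 of slack.
The critical path is still Framing→RoughPlumb→Insulate→Drywall; finish is now 29 weeks.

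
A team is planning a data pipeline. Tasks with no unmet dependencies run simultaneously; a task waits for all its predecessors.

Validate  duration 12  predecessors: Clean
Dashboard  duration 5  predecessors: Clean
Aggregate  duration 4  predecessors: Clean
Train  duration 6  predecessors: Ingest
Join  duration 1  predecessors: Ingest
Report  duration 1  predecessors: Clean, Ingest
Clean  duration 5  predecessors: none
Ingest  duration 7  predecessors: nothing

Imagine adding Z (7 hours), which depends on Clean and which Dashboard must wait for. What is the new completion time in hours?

17

Originally the project takes 17 hours.
With Z inserted, Dashboard now waits for max(Clean, Z).
New critical path: Clean→Z→Dashboard = 5+7+5 = 17 ⇒ 17 hours.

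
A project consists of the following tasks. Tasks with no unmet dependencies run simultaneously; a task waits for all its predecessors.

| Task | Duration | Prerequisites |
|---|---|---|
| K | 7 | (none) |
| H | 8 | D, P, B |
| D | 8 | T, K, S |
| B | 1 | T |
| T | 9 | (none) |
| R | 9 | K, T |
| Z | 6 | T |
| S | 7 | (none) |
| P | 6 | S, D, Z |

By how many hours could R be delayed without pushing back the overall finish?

The longest chain is T→D→P→H = 9+8+6+8 = 31; overall finish 31 hours.
R finishes as early as 18 and must finish by 31.
So R can slip 31 − 18 = 13 hours.

13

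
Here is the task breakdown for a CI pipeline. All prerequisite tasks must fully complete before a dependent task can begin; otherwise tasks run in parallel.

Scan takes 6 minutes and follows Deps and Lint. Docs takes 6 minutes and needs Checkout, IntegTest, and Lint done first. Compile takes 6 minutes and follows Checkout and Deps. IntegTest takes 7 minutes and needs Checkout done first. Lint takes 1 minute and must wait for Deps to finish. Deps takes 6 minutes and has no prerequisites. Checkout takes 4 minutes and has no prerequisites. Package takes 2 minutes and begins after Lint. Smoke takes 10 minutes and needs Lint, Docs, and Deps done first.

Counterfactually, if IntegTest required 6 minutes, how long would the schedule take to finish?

26

As given, the longest chain is Checkout→IntegTest→Docs→Smoke = 4+7+6+10 = 27, so the finish is 27 minutes.
IntegTest lies on that path, so at 6 minutes the path becomes 26 minutes.
That remains the longest chain; total 26 minutes.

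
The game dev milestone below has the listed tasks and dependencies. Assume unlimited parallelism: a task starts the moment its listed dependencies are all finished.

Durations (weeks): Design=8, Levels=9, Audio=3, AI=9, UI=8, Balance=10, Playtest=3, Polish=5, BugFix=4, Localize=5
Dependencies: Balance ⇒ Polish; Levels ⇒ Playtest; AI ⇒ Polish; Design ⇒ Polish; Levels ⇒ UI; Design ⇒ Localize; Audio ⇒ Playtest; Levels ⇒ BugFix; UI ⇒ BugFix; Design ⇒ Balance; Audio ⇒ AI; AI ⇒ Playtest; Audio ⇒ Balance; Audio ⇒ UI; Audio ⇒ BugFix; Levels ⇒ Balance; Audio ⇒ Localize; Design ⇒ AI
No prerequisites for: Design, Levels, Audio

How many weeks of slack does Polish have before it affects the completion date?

0

Levels→Balance→Polish = 9+10+5 = 24 sets the makespan at 24 weeks.
Longest path through Polish: 24 weeks (earliest finish 24, latest finish 24).
Float = 24 − 24 = 0.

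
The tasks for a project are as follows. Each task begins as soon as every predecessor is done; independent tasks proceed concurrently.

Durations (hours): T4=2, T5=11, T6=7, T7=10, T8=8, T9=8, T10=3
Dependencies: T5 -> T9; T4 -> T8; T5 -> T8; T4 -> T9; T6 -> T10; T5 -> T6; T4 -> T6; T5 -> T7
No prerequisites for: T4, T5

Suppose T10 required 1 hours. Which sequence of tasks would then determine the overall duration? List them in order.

T5, T7

The binding path is T5→T6→T10 = 11+7+3 = 21; finish at 21 hours.
Since T10 is critical, the -2 change carries straight to that chain (now 19 hours).
New critical path: T5→T7 = 11+10 = 21 ⇒ 21 hours.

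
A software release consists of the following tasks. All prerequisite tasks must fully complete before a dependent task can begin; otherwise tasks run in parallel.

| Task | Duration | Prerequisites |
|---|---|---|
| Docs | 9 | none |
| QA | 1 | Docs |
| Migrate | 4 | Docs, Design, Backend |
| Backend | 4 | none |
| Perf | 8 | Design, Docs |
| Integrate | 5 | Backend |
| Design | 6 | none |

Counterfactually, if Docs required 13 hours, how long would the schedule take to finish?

As given, the longest chain is Docs→Perf = 9+8 = 17, so the finish is 17 hours.
Since Docs is critical, the +4 change carries straight to that chain (now 21 hours).
No other chain overtakes it, so the finish is 21 hours.

21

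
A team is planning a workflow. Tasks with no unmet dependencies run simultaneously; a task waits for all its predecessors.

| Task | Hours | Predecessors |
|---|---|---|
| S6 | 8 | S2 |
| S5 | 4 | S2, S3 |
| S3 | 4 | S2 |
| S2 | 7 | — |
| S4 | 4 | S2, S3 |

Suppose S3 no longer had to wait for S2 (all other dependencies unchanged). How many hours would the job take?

15

With the dependency in place, S2→S3→S4 = 7+4+4 = 15 sets the finish at 15 hours.
Without S2→S3, S3's earliest start moves from 7 to 0.
The longest chain is now S2→S6 = 7+8 = 15, so the job takes 15 hours.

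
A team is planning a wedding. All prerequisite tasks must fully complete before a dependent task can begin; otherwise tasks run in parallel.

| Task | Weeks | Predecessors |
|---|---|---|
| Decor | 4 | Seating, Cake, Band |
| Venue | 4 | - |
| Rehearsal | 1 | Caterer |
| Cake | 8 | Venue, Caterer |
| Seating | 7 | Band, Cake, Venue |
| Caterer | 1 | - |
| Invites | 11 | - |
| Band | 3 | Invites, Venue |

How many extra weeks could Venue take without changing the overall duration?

2

Critical path: Invites→Band→Seating→Decor = 11+3+7+4 = 25, so the finish is 25 weeks.
Venue finishes as early as 4 and must finish by 6.
So Venue can slip 6 − 4 = 2 weeks.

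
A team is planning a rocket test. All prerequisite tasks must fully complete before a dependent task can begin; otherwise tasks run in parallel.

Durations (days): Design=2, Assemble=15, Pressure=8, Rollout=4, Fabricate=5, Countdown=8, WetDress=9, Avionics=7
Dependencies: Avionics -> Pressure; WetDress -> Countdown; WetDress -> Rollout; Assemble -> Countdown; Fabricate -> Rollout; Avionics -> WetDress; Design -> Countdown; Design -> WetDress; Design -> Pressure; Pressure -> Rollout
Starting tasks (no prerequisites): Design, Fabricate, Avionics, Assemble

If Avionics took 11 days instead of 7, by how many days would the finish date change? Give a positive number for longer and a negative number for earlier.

Actual critical path: Avionics→WetDress→Countdown = 7+9+8 = 24 ⇒ 24 days.
Avionics lies on that path, so at 11 days the path becomes 28 days.
The critical path is still Avionics→WetDress→Countdown; finish is now 28 days.
Change in finish: 28 − 24 = +4 days.

4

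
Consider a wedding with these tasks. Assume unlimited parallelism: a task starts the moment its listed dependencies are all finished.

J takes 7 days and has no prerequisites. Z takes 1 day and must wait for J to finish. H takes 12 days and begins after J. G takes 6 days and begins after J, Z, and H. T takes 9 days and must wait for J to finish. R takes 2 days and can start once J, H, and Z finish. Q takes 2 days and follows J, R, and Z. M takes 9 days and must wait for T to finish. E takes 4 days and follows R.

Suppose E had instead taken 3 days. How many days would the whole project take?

Actual critical path: J→H→R→E = 7+12+2+4 = 25 ⇒ 25 days.
Since E is critical, the -1 change carries straight to that chain (now 24 days).
The binding chain switches to J→H→G = 7+12+6 = 25; finish 25 days.

25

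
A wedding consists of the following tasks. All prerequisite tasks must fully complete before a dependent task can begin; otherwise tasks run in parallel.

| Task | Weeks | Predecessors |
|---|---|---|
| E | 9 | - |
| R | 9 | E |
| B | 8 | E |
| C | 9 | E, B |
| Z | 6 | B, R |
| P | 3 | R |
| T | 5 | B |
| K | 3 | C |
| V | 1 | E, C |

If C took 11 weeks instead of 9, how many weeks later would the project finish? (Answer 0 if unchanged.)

Critical path before the change: E→B→C→K = 9+8+9+3 = 29 giving 29 weeks.
C lies on that path, so at 11 weeks the path becomes 31 weeks.
The critical path is still E→B→C→K; finish is now 31 weeks.
Change in finish: 31 − 29 = +2 weeks.

2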